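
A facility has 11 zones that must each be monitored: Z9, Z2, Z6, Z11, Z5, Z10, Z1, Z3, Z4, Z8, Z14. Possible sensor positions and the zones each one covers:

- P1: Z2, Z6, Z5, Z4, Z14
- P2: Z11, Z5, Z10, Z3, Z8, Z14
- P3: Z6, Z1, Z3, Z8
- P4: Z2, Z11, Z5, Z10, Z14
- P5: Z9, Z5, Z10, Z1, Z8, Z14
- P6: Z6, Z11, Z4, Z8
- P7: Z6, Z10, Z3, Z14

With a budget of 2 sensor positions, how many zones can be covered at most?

Choosing P1, P2 covers {Z2, Z6, Z11, Z5, Z10, Z3, Z4, Z8, Z14} — 9 zones.
No choice of 2 sensor positions does better; here Z9, Z1 are left uncovered.

9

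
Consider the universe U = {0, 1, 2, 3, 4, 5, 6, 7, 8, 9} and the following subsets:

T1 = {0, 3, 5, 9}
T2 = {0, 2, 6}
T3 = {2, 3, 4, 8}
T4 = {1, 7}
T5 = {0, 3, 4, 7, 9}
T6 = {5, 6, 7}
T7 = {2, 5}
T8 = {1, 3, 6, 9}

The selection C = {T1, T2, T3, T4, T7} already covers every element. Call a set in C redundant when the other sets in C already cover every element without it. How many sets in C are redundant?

1

Drop T1: 9 uncovered — not redundant.
Drop T2: 6 uncovered — not redundant.
Drop T3: 4, 8 uncovered — not redundant.
Drop T4: 1, 7 uncovered — not redundant.
Drop T7: the rest still cover every element — redundant.
1 redundant: T7.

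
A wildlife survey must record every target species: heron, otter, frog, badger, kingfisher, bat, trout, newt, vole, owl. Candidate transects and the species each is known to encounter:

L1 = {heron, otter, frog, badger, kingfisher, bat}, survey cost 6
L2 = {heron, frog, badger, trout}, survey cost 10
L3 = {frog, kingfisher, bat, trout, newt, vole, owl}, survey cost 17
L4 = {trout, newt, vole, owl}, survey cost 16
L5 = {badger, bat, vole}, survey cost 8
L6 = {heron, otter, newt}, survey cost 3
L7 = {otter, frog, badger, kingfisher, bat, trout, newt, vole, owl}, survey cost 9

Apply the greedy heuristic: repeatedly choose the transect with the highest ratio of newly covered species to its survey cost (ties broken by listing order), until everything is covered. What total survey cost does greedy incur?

15

Pick 1: L1 adds 6 new (heron, otter, frog, badger, kingfisher, bat) at survey cost 6 (ratio 6/6).
Pick 2: L7 adds 4 new (trout, newt, vole, owl) at survey cost 9 (ratio 4/9).
Greedy total survey cost: 6 + 9 = 15. (The true optimum is 12, so greedy overshoots here.)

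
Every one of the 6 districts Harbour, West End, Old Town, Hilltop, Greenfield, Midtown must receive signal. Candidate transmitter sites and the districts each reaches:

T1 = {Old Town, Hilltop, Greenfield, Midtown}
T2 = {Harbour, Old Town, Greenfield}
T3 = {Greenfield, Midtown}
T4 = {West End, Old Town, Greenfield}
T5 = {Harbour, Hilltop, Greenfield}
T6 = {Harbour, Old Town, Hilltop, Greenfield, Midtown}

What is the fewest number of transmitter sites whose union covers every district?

T4, T6 together cover {Harbour, West End, Old Town, Hilltop, Greenfield, Midtown} — every district.
No single transmitter site contains all 6 districts, so 2 is optimal.

2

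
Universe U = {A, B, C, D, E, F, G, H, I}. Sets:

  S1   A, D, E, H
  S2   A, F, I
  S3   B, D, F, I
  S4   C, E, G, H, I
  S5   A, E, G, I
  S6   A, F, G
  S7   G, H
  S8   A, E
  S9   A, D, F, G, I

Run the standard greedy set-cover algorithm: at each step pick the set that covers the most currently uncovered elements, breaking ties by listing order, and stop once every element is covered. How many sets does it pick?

3

Pick 1: S4 covers 5 new elements (C, E, G, H, I).
Pick 2: S3 covers 3 new elements (B, D, F).
Pick 3: S1 covers 1 new elements (A).
Greedy uses 3 sets.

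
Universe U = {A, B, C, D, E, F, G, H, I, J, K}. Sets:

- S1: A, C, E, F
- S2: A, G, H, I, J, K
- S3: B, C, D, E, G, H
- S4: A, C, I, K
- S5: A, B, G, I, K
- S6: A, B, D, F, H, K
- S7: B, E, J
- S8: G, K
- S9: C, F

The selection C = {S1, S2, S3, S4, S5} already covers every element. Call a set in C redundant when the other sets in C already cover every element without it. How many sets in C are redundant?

Drop S1: F uncovered — not redundant.
Drop S2: J uncovered — not redundant.
Drop S3: D uncovered — not redundant.
Drop S4: the rest still cover every element — redundant.
Drop S5: the rest still cover every element — redundant.
2 redundant: S4, S5.

2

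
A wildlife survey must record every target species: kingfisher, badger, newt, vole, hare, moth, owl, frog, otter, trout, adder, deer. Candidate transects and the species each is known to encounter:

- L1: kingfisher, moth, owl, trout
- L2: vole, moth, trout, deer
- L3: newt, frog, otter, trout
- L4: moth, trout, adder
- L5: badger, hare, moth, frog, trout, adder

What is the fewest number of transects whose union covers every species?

4

L1, L2, L3, L5 together cover {kingfisher, badger, newt, vole, hare, moth, owl, frog, otter, trout, adder, deer} — every species.
No 3 of the 5 transects cover everything (all 10 triples fall short), so 4 is minimum.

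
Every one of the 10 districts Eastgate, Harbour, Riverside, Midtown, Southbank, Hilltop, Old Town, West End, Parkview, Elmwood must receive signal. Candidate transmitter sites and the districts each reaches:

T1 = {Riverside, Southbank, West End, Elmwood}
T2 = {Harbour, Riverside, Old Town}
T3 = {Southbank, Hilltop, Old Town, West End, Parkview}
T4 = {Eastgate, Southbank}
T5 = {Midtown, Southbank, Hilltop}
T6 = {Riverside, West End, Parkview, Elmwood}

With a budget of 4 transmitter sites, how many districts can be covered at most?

Choosing T2, T4, T5, T6 covers {Eastgate, Harbour, Riverside, Midtown, Southbank, Hilltop, Old Town, West End, Parkview, Elmwood} — 10 districts.
That is all 10 districts.

10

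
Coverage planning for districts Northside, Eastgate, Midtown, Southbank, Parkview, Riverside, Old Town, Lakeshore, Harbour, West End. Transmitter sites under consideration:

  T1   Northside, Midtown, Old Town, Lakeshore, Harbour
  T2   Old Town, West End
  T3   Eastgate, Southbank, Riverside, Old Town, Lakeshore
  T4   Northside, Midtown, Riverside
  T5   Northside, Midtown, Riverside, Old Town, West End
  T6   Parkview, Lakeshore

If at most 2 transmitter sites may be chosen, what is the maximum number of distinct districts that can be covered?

Choosing T1, T3 covers {Northside, Eastgate, Midtown, Southbank, Riverside, Old Town, Lakeshore, Harbour} — 8 districts.
No choice of 2 transmitter sites does better; here Parkview, West End are left uncovered.

8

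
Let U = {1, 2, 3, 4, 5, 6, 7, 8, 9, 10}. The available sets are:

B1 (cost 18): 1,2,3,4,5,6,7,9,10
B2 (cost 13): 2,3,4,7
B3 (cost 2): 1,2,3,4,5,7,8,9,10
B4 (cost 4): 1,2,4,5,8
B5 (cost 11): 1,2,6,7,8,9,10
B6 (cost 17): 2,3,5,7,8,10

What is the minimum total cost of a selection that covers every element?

B3, B5 cover every element at cost 2 + 11 = 13.
Any cover uses at least 2 sets; among all covering selections none totals below 13.

13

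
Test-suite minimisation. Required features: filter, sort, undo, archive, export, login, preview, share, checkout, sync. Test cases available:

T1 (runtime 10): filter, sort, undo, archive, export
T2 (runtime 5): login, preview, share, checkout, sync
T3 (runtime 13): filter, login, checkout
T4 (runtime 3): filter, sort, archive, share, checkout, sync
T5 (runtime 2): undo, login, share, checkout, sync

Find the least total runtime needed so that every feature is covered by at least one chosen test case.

15

T1, T2 cover every feature at runtime 10 + 5 = 15.
Any cover uses at least 2 test cases; among all covering selections none totals below 15.
Greedy by coverage-per-runtime would pick T5, T4, T2, T1 for 20 — worse than the optimum 15.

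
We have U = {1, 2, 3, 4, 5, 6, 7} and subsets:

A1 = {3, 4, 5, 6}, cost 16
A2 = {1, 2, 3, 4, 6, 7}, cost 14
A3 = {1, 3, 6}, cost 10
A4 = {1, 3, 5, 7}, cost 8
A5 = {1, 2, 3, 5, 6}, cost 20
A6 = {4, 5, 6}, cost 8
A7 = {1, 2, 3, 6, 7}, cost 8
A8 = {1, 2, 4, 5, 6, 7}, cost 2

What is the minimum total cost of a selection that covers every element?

A4, A8 cover every element at cost 8 + 2 = 10.
Any cover uses at least 2 sets; among all covering selections none totals below 10.

10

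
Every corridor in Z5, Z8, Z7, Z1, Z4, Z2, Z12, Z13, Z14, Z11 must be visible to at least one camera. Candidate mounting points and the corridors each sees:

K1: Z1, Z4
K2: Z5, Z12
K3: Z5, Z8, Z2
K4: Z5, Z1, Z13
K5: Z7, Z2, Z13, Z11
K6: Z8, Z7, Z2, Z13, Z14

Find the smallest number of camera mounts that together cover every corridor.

4

K1, K2, K5, K6 together cover {Z5, Z8, Z7, Z1, Z4, Z2, Z12, Z13, Z14, Z11} — every corridor.
No 3 of the 6 camera mounts cover everything (all 20 triples fall short), so 4 is minimum.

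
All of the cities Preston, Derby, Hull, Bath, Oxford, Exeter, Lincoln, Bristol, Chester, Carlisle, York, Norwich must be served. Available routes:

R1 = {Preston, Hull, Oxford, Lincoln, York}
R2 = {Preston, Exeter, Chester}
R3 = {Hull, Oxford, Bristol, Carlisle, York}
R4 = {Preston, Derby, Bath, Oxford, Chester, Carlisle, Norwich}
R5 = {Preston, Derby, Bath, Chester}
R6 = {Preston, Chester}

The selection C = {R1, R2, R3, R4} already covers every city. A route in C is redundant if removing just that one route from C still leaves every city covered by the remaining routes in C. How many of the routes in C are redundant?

0

Drop R1: Lincoln uncovered — not redundant.
Drop R2: Exeter uncovered — not redundant.
Drop R3: Bristol uncovered — not redundant.
Drop R4: Derby, Bath, Norwich uncovered — not redundant.
None of the routes in C is redundant.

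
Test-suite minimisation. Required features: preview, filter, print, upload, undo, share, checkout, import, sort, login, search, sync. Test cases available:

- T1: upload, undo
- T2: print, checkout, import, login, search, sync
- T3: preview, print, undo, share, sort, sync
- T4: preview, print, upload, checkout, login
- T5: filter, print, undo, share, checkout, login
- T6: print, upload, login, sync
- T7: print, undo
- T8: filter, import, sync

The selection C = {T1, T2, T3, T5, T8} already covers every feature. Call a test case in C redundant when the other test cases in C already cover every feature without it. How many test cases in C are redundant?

Drop T1: upload uncovered — not redundant.
Drop T2: search uncovered — not redundant.
Drop T3: preview, sort uncovered — not redundant.
Drop T5: the rest still cover every feature — redundant.
Drop T8: the rest still cover every feature — redundant.
2 redundant: T5, T8.

2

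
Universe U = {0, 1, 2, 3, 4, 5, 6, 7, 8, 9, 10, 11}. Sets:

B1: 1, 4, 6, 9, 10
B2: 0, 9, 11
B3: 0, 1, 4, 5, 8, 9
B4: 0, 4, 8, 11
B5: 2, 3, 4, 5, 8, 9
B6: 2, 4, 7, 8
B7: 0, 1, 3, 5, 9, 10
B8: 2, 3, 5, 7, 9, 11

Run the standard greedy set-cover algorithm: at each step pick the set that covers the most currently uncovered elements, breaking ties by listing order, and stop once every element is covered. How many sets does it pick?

3

Pick 1: B3 covers 6 new elements (0, 1, 4, 5, 8, 9).
Pick 2: B8 covers 4 new elements (2, 3, 7, 11).
Pick 3: B1 covers 2 new elements (6, 10).
Greedy uses 3 sets.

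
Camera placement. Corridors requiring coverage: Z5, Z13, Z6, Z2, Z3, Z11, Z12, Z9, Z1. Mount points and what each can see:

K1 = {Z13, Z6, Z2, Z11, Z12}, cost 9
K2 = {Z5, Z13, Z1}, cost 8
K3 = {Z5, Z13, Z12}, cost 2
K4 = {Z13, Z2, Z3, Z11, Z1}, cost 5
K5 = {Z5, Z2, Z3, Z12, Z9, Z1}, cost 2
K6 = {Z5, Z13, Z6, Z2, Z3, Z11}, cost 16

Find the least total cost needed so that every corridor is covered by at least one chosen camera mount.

11

K1, K5 cover every corridor at cost 9 + 2 = 11.
Any cover uses at least 2 camera mounts; among all covering selections none totals below 11.
Greedy by coverage-per-cost would pick K5, K3, K1 for 13 — worse than the optimum 11.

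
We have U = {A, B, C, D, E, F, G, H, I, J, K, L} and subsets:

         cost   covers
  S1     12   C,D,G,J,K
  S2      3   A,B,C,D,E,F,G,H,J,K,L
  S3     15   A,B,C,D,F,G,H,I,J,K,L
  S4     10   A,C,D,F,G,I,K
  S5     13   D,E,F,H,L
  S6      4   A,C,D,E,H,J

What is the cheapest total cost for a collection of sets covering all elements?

13

S2, S4 cover every element at cost 3 + 10 = 13.
Any cover uses at least 2 sets; among all covering selections none totals below 13.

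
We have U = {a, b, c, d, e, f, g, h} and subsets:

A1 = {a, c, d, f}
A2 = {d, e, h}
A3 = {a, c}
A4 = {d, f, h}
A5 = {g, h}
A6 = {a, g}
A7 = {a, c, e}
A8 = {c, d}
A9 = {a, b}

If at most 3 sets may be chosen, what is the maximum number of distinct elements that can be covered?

Choosing A1, A2, A5 covers {a, c, d, e, f, g, h} — 7 elements.
No choice of 3 sets does better; here b is left uncovered.

7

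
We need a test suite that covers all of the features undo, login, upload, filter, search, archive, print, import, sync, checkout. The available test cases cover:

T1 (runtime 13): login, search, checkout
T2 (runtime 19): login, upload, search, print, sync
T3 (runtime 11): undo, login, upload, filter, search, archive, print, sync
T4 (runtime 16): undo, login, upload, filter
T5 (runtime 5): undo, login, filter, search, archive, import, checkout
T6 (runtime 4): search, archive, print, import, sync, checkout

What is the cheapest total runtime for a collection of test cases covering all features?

15

T3, T6 cover every feature at runtime 11 + 4 = 15.
Any cover uses at least 2 test cases; among all covering selections none totals below 15.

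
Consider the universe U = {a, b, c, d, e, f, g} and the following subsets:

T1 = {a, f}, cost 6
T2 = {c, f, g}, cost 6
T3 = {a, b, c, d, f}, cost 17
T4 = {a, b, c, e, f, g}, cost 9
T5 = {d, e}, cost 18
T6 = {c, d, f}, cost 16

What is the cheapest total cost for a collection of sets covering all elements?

T4, T6 cover every element at cost 9 + 16 = 25.
Any cover uses at least 2 sets; among all covering selections none totals below 25.

25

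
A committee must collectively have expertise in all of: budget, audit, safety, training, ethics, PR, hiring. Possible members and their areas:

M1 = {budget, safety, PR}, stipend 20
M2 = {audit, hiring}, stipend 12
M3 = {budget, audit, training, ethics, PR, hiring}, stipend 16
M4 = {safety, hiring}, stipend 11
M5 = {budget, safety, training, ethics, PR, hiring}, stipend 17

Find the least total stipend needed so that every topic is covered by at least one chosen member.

M3, M4 cover every topic at stipend 16 + 11 = 27.
Any cover uses at least 2 members; among all covering selections none totals below 27.

27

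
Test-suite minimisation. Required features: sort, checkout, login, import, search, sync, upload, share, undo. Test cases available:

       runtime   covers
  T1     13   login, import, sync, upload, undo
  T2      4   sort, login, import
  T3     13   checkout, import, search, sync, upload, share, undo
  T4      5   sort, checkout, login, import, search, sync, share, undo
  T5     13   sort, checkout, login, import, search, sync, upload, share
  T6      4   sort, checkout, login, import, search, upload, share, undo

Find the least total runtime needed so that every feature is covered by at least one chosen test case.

9

T4, T6 cover every feature at runtime 5 + 4 = 9.
Any cover uses at least 2 test cases; among all covering selections none totals below 9.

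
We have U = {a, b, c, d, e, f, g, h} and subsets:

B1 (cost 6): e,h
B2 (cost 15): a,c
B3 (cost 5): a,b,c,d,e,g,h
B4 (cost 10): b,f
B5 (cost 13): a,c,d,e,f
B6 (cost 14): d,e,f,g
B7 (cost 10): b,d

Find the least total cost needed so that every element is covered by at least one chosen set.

15

B3, B4 cover every element at cost 5 + 10 = 15.
Any cover uses at least 2 sets; among all covering selections none totals below 15.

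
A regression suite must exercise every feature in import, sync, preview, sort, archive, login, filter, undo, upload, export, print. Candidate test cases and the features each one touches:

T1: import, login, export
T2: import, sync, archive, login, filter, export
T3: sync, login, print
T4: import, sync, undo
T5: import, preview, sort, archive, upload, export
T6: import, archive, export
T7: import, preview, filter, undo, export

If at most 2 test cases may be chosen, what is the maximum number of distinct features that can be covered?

Choosing T2, T5 covers {import, sync, preview, sort, archive, login, filter, upload, export} — 9 features.
No choice of 2 test cases does better; here undo, print are left uncovered.

9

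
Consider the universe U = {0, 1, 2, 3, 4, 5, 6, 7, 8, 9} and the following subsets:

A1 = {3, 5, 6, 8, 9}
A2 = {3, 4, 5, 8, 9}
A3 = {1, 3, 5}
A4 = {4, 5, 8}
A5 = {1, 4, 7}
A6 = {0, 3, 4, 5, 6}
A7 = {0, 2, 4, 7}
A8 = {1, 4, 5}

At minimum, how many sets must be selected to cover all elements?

3

A1, A3, A7 together cover {0, 1, 2, 3, 4, 5, 6, 7, 8, 9} — every element.
No 2 of the 8 sets cover everything (all 28 pairs fall short), so 3 is minimum.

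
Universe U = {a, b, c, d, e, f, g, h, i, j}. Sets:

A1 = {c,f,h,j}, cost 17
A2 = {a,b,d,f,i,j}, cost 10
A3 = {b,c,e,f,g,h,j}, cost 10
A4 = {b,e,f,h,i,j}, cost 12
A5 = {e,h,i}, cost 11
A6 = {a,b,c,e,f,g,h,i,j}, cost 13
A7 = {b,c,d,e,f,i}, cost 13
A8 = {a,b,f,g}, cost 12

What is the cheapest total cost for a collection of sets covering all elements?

A2, A3 cover every element at cost 10 + 10 = 20.
Any cover uses at least 2 sets; among all covering selections none totals below 20.

20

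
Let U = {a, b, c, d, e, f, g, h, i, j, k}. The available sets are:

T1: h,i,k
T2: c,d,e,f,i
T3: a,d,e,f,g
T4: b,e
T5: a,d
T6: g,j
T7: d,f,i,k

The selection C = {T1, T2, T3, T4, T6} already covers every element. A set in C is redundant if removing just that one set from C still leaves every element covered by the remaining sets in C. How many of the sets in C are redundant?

0

Drop T1: h, k uncovered — not redundant.
Drop T2: c uncovered — not redundant.
Drop T3: a uncovered — not redundant.
Drop T4: b uncovered — not redundant.
Drop T6: j uncovered — not redundant.
None of the sets in C is redundant.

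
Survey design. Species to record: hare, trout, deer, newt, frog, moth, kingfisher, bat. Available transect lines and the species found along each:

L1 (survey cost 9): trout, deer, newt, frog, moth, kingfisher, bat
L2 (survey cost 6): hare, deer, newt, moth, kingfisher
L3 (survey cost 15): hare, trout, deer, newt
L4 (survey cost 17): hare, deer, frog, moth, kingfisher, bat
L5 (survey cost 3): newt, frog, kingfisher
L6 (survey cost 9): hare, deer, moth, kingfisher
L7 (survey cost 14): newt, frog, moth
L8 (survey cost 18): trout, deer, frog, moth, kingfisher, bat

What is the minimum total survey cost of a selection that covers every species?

L1, L2 cover every species at survey cost 9 + 6 = 15.
Any cover uses at least 2 transects; among all covering selections none totals below 15.

15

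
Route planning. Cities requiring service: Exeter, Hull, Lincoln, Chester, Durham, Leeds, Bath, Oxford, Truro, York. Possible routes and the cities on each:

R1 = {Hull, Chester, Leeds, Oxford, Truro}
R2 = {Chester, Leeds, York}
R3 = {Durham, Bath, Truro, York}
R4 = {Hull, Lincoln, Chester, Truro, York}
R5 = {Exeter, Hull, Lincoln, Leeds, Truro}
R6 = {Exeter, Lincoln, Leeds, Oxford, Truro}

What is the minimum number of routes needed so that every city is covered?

3

R1, R3, R5 together cover {Exeter, Hull, Lincoln, Chester, Durham, Leeds, Bath, Oxford, Truro, York} — every city.
No 2 of the 6 routes cover everything (all 15 pairs fall short), so 3 is minimum.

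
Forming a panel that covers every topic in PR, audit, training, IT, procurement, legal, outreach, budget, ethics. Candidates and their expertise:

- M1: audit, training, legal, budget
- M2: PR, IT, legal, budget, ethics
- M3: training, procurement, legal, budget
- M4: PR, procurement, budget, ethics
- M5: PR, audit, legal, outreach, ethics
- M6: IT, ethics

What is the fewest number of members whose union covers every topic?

M2, M3, M5 together cover {PR, audit, training, IT, procurement, legal, outreach, budget, ethics} — every topic.
No 2 of the 6 members cover everything (all 15 pairs fall short), so 3 is minimum.
Greedy (largest uncovered first) would take M2, M1, M3, M5 — 4 members — but 3 suffice.

3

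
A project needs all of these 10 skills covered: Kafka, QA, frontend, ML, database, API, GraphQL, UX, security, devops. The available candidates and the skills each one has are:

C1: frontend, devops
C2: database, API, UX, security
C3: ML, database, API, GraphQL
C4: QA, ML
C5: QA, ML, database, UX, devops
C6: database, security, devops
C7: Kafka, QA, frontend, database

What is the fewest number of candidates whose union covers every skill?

C1, C2, C3, C7 together cover {Kafka, QA, frontend, ML, database, API, GraphQL, UX, security, devops} — every skill.
No 3 of the 7 candidates cover everything (all 35 triples fall short), so 4 is minimum.

4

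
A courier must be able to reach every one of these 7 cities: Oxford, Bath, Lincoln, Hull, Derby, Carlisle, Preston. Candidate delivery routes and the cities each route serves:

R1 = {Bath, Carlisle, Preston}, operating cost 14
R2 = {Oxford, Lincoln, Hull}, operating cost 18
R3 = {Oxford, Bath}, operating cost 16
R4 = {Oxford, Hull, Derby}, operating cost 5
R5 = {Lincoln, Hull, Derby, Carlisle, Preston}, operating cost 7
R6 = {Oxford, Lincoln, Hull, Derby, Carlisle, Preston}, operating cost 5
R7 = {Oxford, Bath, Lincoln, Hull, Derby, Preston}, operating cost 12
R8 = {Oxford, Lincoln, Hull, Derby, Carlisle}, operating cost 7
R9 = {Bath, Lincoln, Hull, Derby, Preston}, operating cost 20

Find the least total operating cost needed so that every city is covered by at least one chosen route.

17

R6, R7 cover every city at operating cost 5 + 12 = 17.
Any cover uses at least 2 routes; among all covering selections none totals below 17.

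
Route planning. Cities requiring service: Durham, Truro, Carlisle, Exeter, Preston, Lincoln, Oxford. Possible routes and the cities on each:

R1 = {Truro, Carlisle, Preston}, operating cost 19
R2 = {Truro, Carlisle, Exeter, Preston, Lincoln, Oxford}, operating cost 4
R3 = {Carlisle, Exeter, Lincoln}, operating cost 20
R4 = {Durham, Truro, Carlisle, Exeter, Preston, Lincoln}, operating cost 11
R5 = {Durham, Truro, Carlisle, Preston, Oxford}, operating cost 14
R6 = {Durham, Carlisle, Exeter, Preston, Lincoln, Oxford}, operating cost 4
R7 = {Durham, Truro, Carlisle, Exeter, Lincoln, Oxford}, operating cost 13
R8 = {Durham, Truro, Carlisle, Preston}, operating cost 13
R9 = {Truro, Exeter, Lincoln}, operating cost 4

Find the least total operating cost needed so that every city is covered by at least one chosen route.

8

R2, R6 cover every city at operating cost 4 + 4 = 8.
Any cover uses at least 2 routes; among all covering selections none totals below 8.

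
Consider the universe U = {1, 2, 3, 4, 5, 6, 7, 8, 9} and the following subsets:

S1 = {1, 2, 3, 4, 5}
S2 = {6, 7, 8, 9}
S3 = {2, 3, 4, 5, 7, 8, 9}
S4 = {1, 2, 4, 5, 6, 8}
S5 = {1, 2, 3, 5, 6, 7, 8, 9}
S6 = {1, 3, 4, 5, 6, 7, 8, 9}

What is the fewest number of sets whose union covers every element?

2

S1, S2 together cover {1, 2, 3, 4, 5, 6, 7, 8, 9} — every element.
No single set contains all 9 elements, so 2 is optimal.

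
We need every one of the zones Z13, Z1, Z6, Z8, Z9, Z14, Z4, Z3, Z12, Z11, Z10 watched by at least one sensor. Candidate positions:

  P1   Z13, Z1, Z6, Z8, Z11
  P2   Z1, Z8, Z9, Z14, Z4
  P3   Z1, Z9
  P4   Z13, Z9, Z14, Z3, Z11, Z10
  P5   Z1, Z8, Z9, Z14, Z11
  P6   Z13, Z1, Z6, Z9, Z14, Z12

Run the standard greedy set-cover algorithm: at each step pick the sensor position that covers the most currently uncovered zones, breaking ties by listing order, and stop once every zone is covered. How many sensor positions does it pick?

4

Pick 1: P4 covers 6 new zones (Z13, Z9, Z14, Z3, Z11, Z10).
Pick 2: P1 covers 3 new zones (Z1, Z6, Z8).
Pick 3: P2 covers 1 new zones (Z4).
Pick 4: P6 covers 1 new zones (Z12).
Greedy uses 4 sensor positions. (The true minimum is 3.)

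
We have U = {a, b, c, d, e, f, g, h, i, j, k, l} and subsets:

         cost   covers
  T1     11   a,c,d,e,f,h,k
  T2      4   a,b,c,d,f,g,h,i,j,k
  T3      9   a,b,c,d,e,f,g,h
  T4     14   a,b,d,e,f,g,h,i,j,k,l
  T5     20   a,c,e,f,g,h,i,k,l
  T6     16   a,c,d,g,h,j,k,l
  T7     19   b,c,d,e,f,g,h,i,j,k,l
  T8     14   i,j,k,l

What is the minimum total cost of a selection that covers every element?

T2, T4 cover every element at cost 4 + 14 = 18.
Any cover uses at least 2 sets; among all covering selections none totals below 18.

18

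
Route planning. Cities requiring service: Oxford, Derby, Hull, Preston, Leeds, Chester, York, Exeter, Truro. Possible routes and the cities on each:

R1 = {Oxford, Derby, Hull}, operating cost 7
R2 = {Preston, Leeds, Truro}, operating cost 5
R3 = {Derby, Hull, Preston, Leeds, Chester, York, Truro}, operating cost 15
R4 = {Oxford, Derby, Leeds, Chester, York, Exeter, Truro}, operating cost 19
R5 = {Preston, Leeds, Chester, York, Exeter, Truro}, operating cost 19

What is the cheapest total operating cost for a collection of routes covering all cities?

26

R1, R5 cover every city at operating cost 7 + 19 = 26.
Any cover uses at least 2 routes; among all covering selections none totals below 26.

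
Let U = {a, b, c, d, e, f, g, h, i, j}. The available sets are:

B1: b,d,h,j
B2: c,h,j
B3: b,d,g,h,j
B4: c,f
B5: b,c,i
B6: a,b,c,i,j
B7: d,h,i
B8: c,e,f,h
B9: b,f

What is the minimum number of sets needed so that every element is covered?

B3, B6, B8 together cover {a, b, c, d, e, f, g, h, i, j} — every element.
No 2 of the 9 sets cover everything (all 36 pairs fall short), so 3 is minimum.

3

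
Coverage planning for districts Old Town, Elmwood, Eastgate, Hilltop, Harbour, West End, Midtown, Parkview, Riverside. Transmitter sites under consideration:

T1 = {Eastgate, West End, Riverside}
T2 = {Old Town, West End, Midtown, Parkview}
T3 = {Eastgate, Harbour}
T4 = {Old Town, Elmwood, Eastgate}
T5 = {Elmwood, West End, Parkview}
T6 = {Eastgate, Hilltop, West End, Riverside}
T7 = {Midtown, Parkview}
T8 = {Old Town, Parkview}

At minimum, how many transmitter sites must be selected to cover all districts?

T2, T3, T4, T6 together cover {Old Town, Elmwood, Eastgate, Hilltop, Harbour, West End, Midtown, Parkview, Riverside} — every district.
No 3 of the 8 transmitter sites cover everything (all 56 triples fall short), so 4 is minimum.

4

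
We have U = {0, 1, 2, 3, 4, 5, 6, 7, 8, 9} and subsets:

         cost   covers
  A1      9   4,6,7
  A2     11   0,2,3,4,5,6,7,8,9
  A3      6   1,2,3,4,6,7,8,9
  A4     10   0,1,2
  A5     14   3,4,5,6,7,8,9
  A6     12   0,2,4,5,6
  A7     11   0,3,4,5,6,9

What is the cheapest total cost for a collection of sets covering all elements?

A2, A3 cover every element at cost 11 + 6 = 17.
Any cover uses at least 2 sets; among all covering selections none totals below 17.

17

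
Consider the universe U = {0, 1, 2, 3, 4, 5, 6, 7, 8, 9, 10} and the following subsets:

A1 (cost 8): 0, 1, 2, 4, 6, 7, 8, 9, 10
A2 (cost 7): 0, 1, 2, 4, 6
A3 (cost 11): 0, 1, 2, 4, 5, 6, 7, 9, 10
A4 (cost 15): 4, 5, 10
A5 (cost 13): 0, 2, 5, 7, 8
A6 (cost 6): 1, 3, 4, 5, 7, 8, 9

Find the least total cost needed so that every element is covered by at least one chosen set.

A1, A6 cover every element at cost 8 + 6 = 14.
Any cover uses at least 2 sets; among all covering selections none totals below 14.

14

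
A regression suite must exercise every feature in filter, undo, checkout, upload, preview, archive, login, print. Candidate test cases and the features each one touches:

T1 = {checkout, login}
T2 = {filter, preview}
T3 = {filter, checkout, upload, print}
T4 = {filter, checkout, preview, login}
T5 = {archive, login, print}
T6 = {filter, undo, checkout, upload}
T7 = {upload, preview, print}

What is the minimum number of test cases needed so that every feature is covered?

T2, T5, T6 together cover {filter, undo, checkout, upload, preview, archive, login, print} — every feature.
No 2 of the 7 test cases cover everything (all 21 pairs fall short), so 3 is minimum.
Greedy (largest uncovered first) would take T3, T4, T5, T6 — 4 test cases — but 3 suffice.

3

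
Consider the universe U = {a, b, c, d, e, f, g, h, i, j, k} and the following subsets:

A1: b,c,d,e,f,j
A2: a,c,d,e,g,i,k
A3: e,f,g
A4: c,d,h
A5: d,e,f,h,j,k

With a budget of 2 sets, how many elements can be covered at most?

10

Choosing A1, A2 covers {a, b, c, d, e, f, g, i, j, k} — 10 elements.
No choice of 2 sets does better; here h is left uncovered.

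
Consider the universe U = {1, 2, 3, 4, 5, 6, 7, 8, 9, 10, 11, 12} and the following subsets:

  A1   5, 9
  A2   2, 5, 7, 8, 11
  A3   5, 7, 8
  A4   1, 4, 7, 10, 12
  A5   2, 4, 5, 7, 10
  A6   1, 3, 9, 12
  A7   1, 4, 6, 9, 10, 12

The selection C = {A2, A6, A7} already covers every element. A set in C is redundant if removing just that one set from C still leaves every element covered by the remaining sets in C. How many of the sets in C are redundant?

0

Drop A2: 2, 5, 7, 8, … uncovered — not redundant.
Drop A6: 3 uncovered — not redundant.
Drop A7: 4, 6, 10 uncovered — not redundant.
None of the sets in C is redundant.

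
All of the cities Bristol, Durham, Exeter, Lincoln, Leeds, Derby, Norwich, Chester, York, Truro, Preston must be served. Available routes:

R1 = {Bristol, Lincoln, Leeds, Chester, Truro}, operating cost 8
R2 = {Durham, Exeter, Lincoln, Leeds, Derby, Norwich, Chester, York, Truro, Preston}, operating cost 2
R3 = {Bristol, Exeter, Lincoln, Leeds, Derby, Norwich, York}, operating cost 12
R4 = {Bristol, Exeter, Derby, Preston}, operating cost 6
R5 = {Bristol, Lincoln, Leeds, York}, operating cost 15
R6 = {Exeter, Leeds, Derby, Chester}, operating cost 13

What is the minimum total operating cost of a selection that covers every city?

R2, R4 cover every city at operating cost 2 + 6 = 8.
Any cover uses at least 2 routes; among all covering selections none totals below 8.

8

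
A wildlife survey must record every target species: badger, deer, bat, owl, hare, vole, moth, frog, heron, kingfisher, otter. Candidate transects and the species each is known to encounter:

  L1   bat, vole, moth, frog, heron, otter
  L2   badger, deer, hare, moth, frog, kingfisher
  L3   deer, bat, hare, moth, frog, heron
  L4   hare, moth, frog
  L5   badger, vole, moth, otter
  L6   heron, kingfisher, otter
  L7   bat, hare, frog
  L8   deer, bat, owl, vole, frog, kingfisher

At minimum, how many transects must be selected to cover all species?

L1, L2, L8 together cover {badger, deer, bat, owl, hare, vole, moth, frog, heron, kingfisher, otter} — every species.
No 2 of the 8 transects cover everything (all 28 pairs fall short), so 3 is minimum.

3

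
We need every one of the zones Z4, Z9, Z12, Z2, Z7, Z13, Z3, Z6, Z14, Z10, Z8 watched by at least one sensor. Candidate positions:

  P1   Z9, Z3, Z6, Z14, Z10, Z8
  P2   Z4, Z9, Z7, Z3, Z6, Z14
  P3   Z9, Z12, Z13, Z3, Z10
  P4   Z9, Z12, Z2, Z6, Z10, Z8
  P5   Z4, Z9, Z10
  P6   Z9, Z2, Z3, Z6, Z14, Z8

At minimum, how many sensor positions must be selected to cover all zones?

3

P2, P3, P4 together cover {Z4, Z9, Z12, Z2, Z7, Z13, Z3, Z6, Z14, Z10, Z8} — every zone.
No 2 of the 6 sensor positions cover everything (all 15 pairs fall short), so 3 is minimum.
Greedy (largest uncovered first) would take P1, P2, P3, P4 — 4 sensor positions — but 3 suffice.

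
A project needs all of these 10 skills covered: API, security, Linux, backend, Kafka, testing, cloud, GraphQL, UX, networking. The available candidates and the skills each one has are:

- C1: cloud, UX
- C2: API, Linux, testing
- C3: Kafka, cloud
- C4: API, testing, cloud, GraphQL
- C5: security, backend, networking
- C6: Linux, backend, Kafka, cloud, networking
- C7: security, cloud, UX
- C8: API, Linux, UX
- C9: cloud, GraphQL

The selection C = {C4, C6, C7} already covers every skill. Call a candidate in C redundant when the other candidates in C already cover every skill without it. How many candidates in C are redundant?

Drop C4: API, testing, GraphQL uncovered — not redundant.
Drop C6: Linux, backend, Kafka, networking uncovered — not redundant.
Drop C7: security, UX uncovered — not redundant.
None of the candidates in C is redundant.

0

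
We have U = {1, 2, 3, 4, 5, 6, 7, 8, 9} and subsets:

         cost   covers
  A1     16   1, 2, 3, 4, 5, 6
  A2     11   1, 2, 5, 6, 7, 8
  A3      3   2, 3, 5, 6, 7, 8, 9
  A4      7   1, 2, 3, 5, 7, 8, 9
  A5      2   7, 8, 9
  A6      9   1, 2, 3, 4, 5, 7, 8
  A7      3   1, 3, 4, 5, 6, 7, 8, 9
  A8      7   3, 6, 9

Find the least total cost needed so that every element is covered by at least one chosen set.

A3, A7 cover every element at cost 3 + 3 = 6.
Any cover uses at least 2 sets; among all covering selections none totals below 6.

6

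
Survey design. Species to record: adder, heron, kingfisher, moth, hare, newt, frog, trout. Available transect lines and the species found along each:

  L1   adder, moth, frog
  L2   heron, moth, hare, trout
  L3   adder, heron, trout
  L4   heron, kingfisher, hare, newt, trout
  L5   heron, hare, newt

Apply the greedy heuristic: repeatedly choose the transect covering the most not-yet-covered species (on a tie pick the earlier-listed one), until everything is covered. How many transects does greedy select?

2

Pick 1: L4 covers 5 new species (heron, kingfisher, hare, newt, trout).
Pick 2: L1 covers 3 new species (adder, moth, frog).
Greedy uses 2 transects.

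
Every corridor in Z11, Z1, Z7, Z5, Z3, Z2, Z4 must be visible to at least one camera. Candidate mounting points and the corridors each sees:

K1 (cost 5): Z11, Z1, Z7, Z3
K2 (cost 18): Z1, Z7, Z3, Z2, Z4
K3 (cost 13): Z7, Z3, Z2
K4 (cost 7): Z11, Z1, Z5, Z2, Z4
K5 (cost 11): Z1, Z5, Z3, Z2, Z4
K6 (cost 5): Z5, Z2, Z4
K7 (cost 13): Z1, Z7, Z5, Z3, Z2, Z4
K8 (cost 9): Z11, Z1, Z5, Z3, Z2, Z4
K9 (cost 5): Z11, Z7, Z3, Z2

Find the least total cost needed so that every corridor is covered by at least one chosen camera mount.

K1, K6 cover every corridor at cost 5 + 5 = 10.
Any cover uses at least 2 camera mounts; among all covering selections none totals below 10.

10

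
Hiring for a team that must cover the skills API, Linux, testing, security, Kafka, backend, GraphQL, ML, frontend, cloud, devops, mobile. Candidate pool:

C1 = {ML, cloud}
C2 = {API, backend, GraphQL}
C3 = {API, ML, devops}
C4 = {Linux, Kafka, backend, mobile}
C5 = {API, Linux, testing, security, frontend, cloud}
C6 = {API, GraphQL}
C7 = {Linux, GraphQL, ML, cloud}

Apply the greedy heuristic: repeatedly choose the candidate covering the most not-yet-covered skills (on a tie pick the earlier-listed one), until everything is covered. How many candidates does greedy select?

4

Pick 1: C5 covers 6 new skills (API, Linux, testing, security, frontend, cloud).
Pick 2: C4 covers 3 new skills (Kafka, backend, mobile).
Pick 3: C3 covers 2 new skills (ML, devops).
Pick 4: C2 covers 1 new skills (GraphQL).
Greedy uses 4 candidates.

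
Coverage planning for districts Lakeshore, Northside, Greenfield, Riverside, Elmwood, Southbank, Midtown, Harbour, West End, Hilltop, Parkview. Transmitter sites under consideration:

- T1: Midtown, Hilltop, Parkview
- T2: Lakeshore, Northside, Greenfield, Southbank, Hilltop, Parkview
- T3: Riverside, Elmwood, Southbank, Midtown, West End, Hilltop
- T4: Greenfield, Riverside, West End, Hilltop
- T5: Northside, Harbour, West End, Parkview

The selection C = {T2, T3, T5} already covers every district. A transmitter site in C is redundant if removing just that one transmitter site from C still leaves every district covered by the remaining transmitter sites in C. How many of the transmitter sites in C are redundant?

0

Drop T2: Lakeshore, Greenfield uncovered — not redundant.
Drop T3: Riverside, Elmwood, Midtown uncovered — not redundant.
Drop T5: Harbour uncovered — not redundant.
None of the transmitter sites in C is redundant.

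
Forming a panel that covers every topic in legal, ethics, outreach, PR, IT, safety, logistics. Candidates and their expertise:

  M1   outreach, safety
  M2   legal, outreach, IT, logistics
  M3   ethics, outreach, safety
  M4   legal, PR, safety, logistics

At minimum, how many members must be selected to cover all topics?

M2, M3, M4 together cover {legal, ethics, outreach, PR, IT, safety, logistics} — every topic.
No 2 of the 4 members cover everything (all 6 pairs fall short), so 3 is minimum.

3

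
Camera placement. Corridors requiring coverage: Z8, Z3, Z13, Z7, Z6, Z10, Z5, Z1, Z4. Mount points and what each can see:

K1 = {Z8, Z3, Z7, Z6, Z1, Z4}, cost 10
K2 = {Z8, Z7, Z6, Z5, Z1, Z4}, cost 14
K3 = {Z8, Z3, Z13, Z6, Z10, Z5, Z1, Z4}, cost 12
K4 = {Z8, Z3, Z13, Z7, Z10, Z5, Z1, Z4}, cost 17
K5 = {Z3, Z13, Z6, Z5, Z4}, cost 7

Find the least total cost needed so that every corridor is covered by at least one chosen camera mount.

22

K1, K3 cover every corridor at cost 10 + 12 = 22.
Any cover uses at least 2 camera mounts; among all covering selections none totals below 22.
Greedy by coverage-per-cost would pick K5, K1, K3 for 29 — worse than the optimum 22.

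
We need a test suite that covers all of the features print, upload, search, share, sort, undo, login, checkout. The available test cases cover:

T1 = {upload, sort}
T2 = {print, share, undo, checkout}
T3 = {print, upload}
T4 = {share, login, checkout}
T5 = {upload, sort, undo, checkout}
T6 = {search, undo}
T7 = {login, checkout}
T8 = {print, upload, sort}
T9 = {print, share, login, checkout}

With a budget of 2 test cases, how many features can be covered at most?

7

Choosing T5, T9 covers {print, upload, share, sort, undo, login, checkout} — 7 features.
No choice of 2 test cases does better; here search is left uncovered.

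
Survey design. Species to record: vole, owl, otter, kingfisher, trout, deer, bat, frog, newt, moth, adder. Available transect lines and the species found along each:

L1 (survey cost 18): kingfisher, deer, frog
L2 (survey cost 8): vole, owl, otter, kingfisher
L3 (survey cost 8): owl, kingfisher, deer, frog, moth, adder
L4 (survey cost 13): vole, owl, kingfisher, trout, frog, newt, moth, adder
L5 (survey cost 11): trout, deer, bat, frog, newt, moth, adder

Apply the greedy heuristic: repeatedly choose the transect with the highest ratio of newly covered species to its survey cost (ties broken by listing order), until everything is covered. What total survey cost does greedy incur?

Pick 1: L3 adds 6 new (owl, kingfisher, deer, frog, moth, adder) at survey cost 8 (ratio 6/8).
Pick 2: L5 adds 3 new (trout, bat, newt) at survey cost 11 (ratio 3/11).
Pick 3: L2 adds 2 new (vole, otter) at survey cost 8 (ratio 2/8).
Greedy total survey cost: 8 + 11 + 8 = 27. (The true optimum is 19, so greedy overshoots here.)

27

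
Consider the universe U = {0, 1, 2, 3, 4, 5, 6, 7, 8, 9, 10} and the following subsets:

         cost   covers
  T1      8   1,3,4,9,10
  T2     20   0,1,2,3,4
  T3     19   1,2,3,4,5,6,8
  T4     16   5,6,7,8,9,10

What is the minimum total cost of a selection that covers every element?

36

T2, T4 cover every element at cost 20 + 16 = 36.
Any cover uses at least 2 sets; among all covering selections none totals below 36.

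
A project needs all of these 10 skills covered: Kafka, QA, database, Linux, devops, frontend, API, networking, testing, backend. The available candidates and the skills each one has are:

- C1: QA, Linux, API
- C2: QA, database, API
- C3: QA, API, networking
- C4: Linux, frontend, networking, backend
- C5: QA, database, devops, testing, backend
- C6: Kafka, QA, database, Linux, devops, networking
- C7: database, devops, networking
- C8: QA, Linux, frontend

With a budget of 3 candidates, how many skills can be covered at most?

Choosing C1, C4, C5 covers {QA, database, Linux, devops, frontend, API, networking, testing, backend} — 9 skills.
No choice of 3 candidates does better; here Kafka is left uncovered.

9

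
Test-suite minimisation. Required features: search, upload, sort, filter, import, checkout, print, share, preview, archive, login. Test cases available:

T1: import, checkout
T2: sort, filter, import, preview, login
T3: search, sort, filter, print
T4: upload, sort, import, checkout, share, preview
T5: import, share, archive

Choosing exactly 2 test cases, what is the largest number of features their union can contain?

Choosing T3, T4 covers {search, upload, sort, filter, import, checkout, print, share, preview} — 9 features.
No choice of 2 test cases does better; here archive, login are left uncovered.

9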